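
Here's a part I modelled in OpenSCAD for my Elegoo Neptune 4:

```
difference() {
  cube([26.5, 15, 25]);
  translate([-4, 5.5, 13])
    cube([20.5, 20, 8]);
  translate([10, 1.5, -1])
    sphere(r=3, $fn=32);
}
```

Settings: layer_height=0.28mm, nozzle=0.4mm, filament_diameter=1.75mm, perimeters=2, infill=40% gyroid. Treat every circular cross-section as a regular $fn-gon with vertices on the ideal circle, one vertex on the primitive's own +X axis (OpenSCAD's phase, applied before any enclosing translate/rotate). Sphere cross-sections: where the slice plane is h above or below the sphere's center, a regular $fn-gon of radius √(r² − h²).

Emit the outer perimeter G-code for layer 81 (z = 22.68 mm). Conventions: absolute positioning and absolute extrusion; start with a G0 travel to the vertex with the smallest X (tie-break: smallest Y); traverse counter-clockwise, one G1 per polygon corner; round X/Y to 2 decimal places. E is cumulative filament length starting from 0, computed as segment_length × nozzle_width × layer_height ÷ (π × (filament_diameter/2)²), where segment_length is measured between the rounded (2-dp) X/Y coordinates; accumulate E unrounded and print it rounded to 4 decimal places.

G0 X0.00 Y0.00 Z22.68
G1 X26.50 Y0.00 E1.2340
G1 X26.50 Y15.00 E1.9324
G1 X0.00 Y15.00 E3.1664
G1 X0.00 Y0.00 E3.8648

At z = 22.68 mm: the 26.5×15 cube contributes its full rectangle; the cube at (-4, 5.5) does not reach this height (z outside [13, 21]); the sphere at (10, 1.5) is not intersected at this z (|z−center|=23.680 > r=3); After the difference (first − rest): none of the subtracted shapes is present at this height, so the 26.5×15 cube is unchanged — 1 connected region. The outline is a single polygon with 4 vertices. Extrusion per mm of travel: 0.4 × 0.28 / (π × 0.875²) = 0.046564. Accumulating E over each segment gives final E = 3.8648.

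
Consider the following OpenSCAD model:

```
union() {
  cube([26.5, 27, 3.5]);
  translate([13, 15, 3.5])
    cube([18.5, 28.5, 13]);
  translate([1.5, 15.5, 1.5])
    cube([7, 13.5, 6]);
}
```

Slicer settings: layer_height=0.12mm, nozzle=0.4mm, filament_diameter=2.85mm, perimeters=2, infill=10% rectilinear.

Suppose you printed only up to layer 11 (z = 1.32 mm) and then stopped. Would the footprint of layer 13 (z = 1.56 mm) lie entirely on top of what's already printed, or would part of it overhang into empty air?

part overhangs

Compare the two slices. At z = 1.32: the cube is present — its section is the full 26.5×27 rectangle (area 715.50 mm²); the cube at (13, 15) is not intersected at this z (z outside [3.5, 16.5]); the cube at (1.5, 15.5) is absent (z outside [1.5, 7.5]); Combining (union): only the 26.5×27 cube is present, so the union is just that shape — area = 715.50 mm². At z = 1.56: the 26.5×27 cube contributes its full rectangle (area 715.50 mm²); the cube at (13, 15) is not intersected at this z (z outside [3.5, 16.5]); the 7×13.5 cube at (1.5, 15.5) contributes its full rectangle (area 94.50 mm²); Taking the union: the regions partially overlap — summed areas 810.00 mm² minus the doubly-counted overlap 80.50 mm² gives 729.50 mm² — area = 729.50 mm². Checking containment: at z = 1.56 the cross-section extends beyond the z = 1.32 cross-section by about 14.00 mm².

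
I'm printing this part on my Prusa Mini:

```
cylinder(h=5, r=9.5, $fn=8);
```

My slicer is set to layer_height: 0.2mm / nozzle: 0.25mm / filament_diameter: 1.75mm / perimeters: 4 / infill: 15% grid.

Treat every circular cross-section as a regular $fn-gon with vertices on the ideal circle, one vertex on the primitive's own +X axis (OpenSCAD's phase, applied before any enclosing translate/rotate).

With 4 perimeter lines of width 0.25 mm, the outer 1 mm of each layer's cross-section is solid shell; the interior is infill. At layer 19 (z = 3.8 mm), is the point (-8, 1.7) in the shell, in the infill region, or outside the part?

shell

At z = 3.8 mm: the cylinder: section is a regular 8-gon, circumradius r=9.5. Overall, the cross-section is a single solid region. The nearest boundary edge runs (-6.72, 6.72)→(-9.50, 0.00); distance from the point to it = 0.74 mm. The point is inside the cross-section, 0.74 mm from the nearest boundary — within the 1 mm shell band (4 × 0.25).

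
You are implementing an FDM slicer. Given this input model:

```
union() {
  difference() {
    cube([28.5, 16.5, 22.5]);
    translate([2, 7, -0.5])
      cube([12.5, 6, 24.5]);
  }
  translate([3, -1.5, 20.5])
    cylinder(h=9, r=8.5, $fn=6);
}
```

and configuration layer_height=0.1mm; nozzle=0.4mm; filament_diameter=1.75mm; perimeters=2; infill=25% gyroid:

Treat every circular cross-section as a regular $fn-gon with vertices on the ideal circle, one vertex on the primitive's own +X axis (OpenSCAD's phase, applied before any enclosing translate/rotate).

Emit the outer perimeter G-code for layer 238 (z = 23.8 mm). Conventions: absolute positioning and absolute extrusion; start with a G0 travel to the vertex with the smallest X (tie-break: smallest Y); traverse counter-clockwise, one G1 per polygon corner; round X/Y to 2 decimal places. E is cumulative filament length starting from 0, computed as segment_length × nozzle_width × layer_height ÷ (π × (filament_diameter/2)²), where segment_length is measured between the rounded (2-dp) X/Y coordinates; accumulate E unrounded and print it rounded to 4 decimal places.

At z = 23.8 mm: the cube is absent (z outside [0, 22.5]); the cube at (2, 7) is present — its section is the full 12.5×6 rectangle; Subtracting the remaining from the first: the first operand is absent here, so nothing remains; the r=8.5 cylinder at (3, -1.5) gives a regular 6-gon of circumradius 8.5 (constant along its height); Taking the union: only the r=8.5 cylinder at (3, -1.5) is present, so the union is just that shape — 1 connected region. The outline is a single polygon with 6 vertices. Extrusion per mm of travel: 0.4 × 0.1 / (π × 0.875²) = 0.016630. Accumulating E over each segment gives final E = 0.8481.

G0 X-5.50 Y-1.50 Z23.80
G1 X-1.25 Y-8.86 E0.1413
G1 X7.25 Y-8.86 E0.2827
G1 X11.50 Y-1.50 E0.4240
G1 X7.25 Y5.86 E0.5654
G1 X-1.25 Y5.86 E0.7067
G1 X-5.50 Y-1.50 E0.8481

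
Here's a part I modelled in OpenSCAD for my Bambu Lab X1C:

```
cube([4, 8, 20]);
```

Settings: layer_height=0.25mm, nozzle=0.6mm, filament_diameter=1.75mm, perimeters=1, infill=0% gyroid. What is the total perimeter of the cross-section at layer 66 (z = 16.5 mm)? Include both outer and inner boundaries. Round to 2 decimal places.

At z = 16.5 mm: the cube is present — its section is the full 4×8 rectangle (perimeter 24.00 mm). Overall, the cross-section is a single solid region. Total boundary length (outer) = 24.00 mm.

24.00 mm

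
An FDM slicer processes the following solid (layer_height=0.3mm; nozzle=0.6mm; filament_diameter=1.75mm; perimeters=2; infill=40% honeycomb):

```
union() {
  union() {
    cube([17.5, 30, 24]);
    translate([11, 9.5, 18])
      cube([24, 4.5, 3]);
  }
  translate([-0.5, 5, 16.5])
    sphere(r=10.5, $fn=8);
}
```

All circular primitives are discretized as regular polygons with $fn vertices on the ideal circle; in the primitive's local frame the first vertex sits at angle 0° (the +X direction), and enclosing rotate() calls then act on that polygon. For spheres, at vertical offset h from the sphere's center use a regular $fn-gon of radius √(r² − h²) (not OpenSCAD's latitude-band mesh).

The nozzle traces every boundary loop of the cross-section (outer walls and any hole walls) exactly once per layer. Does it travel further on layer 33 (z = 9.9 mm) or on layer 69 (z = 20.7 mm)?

layer 69 (z = 20.7 mm)

Layer 33 (z = 9.9): the cube is present — its section is the full 17.5×30 rectangle (perimeter 95.00 mm); the cube at (11, 9.5) does not reach this height (z outside [18, 21]); Combining (union): only the 17.5×30 cube is present, so the union is just that shape — boundary = 95.00 mm; the r=10.5 sphere at (-0.5, 5) slices to a regular 8-gon of circumradius 8.166 (√(r²−h²) with h=6.6 from center) (perimeter = 2·8·8.166·sin(180°/8) = 50.00 mm); Combining (union): the regions partially overlap (shared area 76.28 mm²), so the edge portions inside another operand are dropped and the merged outline is re-measured after clipping — boundary = 109.08 mm. So its perimeter = 109.08 mm. Layer 69 (z = 20.7): the 17.5×30 cube contributes its full rectangle (perimeter 95.00 mm); the cube at (11, 9.5) (footprint 24×4.5) is included at this height (perimeter 57.00 mm); Taking the union: the regions partially overlap (shared area 29.25 mm²), so the edge portions inside another operand are dropped and the merged outline is re-measured after clipping — boundary = 130.00 mm; the r=10.5 sphere at (-0.5, 5) contributes a regular 8-gon of circumradius √(10.5²−4.2²) = 9.623 (perimeter = 2·8·9.623·sin(180°/8) = 58.92 mm); Taking the union: the regions partially overlap (shared area 101.16 mm²), so the edge portions inside another operand are dropped and the merged outline is re-measured after clipping — boundary = 147.85 mm. So its perimeter = 147.85 mm. Layer 69 is larger (147.85 vs 109.08 mm).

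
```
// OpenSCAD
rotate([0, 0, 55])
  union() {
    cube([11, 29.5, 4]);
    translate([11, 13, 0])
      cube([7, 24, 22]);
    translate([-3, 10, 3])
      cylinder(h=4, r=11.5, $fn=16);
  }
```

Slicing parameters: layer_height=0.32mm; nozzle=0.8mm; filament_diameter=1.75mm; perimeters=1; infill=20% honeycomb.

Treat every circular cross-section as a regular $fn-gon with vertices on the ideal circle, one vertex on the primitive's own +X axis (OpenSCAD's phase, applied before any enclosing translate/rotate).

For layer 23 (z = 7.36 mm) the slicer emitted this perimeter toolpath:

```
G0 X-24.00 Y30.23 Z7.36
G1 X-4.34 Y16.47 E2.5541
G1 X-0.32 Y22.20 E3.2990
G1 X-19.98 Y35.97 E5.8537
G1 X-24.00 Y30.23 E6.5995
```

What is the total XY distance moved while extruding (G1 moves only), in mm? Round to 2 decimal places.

Sum the Euclidean lengths of each G1 segment: total = 62.01 mm.

62.01 mm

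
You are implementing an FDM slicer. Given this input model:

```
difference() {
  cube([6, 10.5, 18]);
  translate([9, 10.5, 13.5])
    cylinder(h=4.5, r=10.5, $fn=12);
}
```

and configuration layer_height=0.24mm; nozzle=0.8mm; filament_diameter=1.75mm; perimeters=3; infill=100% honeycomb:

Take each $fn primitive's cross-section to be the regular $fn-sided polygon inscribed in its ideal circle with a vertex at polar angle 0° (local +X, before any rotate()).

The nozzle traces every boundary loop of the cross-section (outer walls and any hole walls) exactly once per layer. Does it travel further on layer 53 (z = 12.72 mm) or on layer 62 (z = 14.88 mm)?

Layer 53 (z = 12.72): the cube (footprint 6×10.5) is included at this height (perimeter 33.00 mm); the cylinder at (9, 10.5) is not intersected at this z (z outside [13.5, 18]); Subtracting the remaining from the first: none of the subtracted shapes is present at this height, so the 6×10.5 cube is unchanged — boundary = 33.00 mm. So its perimeter = 33.00 mm. Layer 62 (z = 14.88): the 6×10.5 cube contributes its full rectangle (perimeter 33.00 mm); the r=10.5 cylinder at (9, 10.5) gives a regular 12-gon of circumradius 10.5 (constant along its height) (perimeter = 2·12·10.500·sin(180°/12) = 65.22 mm); After the difference (first − rest): starting from the 6×10.5 cube, the r=10.5 cylinder at (9, 10.5) partially overlaps it — only the 48.21 mm² overlap (of its 330.75 mm²) is removed, clipping the outline — boundary = 19.59 mm. So its perimeter = 19.59 mm. Layer 53 is larger (33.00 vs 19.59 mm).

layer 53 (z = 12.72 mm)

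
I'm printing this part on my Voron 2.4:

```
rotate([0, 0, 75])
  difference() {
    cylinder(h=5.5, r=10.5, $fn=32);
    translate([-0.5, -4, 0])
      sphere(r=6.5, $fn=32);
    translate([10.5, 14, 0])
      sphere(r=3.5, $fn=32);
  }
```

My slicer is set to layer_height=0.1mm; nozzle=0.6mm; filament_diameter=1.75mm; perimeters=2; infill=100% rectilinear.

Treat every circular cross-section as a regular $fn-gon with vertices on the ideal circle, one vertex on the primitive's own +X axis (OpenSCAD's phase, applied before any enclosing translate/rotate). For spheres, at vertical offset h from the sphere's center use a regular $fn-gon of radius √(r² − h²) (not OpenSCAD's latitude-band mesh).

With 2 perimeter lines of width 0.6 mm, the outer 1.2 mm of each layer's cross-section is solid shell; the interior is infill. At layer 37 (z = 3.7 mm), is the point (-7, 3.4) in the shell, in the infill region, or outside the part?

At z = 3.7 mm: the r=10.5 cylinder gives a regular 32-gon of circumradius 10.5 (constant along its height); the r=6.5 sphere at (-0.5, -4) contributes a regular 32-gon of circumradius √(6.5²−3.7²) = 5.344; the sphere at (10.5, 14) is absent (|z−center|=3.700 > r=3.5); Taking the first minus the rest: starting from the r=10.5 cylinder, the r=6.5 sphere at (-0.5, -4) lies wholly inside it (removes its full 89.15 mm² and its 33.52 mm outline becomes a hole wall) — 1 connected region with 1 hole; (rotated 75° about Z; rotation is an isometry so areas/perimeters/island counts are preserved). Overall, the cross-section is one region with 1 hole. Undo the 75° rotation: the query point maps to (1.472, 7.641) in the un-rotated model frame. The nearest boundary edge runs (0.00, 10.50)→(2.05, 10.30); distance from the point to it = 2.70 mm. The point is inside the cross-section and 2.70 mm from the nearest boundary — more than the 1.2 mm shell width (2 × 0.6), so it's in the infill interior.

infill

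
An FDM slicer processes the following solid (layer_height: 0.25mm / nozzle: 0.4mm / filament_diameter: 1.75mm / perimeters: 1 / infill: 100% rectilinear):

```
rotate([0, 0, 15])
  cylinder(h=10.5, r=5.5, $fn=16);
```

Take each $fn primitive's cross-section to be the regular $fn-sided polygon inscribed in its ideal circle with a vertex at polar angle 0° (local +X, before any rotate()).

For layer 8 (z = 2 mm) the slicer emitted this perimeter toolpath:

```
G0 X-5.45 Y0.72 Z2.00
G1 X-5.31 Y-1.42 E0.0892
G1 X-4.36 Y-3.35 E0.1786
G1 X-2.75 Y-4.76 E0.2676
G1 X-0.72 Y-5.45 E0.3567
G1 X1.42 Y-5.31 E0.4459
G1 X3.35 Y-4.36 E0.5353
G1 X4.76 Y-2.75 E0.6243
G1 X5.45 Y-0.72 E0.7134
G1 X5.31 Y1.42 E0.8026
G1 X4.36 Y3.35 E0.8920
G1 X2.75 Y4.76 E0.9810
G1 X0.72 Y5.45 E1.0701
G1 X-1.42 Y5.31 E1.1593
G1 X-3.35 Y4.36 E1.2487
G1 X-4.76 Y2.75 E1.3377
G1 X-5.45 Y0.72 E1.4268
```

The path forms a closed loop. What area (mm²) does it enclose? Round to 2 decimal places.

92.52 mm²

Apply the shoelace formula to the sequence of (X, Y) vertices; enclosed area = 92.52 mm².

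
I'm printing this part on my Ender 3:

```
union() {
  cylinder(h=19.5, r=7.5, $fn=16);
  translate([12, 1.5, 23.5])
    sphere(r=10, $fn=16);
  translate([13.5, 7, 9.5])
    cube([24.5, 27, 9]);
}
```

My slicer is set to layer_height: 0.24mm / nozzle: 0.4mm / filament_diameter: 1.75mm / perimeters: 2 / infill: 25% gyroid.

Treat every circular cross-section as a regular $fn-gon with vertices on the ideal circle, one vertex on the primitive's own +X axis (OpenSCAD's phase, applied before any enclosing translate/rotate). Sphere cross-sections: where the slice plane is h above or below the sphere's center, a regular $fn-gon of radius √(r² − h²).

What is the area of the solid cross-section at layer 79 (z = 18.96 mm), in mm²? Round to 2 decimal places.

385.06 mm²

At z = 18.96 mm: the r=7.5 cylinder gives a regular 16-gon of circumradius 7.5 (constant along its height) (area = (16/2)·7.500²·sin(360°/16) = 172.21 mm²); the r=10 sphere at (12, 1.5) contributes a regular 16-gon of circumradius √(10²−4.54²) = 8.910 (area = (16/2)·8.910²·sin(360°/16) = 243.05 mm²); the cube at (13.5, 7) is not intersected at this z (z outside [9.5, 18.5]); Combining (union): the regions partially overlap — summed areas 415.25 mm² minus the doubly-counted overlap 30.20 mm² gives 385.06 mm² — area = 385.06 mm². Overall, the cross-section is a single solid region. Net area = 385.06 mm².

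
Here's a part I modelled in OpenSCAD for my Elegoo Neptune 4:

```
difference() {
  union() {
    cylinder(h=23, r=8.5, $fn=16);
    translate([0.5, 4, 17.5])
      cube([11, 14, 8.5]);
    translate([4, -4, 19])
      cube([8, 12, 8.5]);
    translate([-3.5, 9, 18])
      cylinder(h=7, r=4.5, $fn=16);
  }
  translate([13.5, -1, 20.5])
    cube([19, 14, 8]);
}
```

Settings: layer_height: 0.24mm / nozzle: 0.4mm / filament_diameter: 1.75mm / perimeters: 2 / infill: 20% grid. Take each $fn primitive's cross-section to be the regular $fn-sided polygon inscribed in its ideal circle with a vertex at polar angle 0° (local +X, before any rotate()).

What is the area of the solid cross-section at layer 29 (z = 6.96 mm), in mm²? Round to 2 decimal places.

At z = 6.96 mm: the r=8.5 cylinder gives a regular 16-gon of circumradius 8.5 (constant along its height) (area = (16/2)·8.500²·sin(360°/16) = 221.19 mm²); the cube at (0.5, 4) is not intersected at this z (z outside [17.5, 26]); the cube at (4, -4) does not reach this height (z outside [19, 27.5]); the cylinder at (-3.5, 9) does not reach this height (z outside [18, 25]); Combining (union): only the r=8.5 cylinder is present, so the union is just that shape — area = 221.19 mm²; the cube at (13.5, -1) is absent (z outside [20.5, 28.5]); Taking the first minus the rest: none of the subtracted shapes is present at this height, so that combined region is unchanged — area = 221.19 mm². Overall, the cross-section is a single solid region. Net area = 221.19 mm².

221.19 mm²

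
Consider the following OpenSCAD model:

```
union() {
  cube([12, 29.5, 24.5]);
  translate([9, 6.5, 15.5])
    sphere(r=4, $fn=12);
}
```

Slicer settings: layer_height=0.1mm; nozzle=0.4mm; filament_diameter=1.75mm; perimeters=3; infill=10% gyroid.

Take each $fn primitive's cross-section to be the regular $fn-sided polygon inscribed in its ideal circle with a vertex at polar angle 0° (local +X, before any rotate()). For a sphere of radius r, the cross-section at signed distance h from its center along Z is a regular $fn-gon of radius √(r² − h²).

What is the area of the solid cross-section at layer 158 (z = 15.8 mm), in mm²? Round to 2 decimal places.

At z = 15.8 mm: the cube (footprint 12×29.5) is included at this height (area 354.00 mm²); the r=4 sphere at (9, 6.5) slices to a regular 12-gon of circumradius 3.989 (√(r²−h²) with h=0.3 from center) (area = (12/2)·3.989²·sin(360°/12) = 47.73 mm²); Combining (union): the regions partially overlap — summed areas 401.73 mm² minus the doubly-counted overlap 44.65 mm² gives 357.08 mm² — area = 357.08 mm². Overall, the cross-section is a single solid region. Net area = 357.08 mm².

357.08 mm²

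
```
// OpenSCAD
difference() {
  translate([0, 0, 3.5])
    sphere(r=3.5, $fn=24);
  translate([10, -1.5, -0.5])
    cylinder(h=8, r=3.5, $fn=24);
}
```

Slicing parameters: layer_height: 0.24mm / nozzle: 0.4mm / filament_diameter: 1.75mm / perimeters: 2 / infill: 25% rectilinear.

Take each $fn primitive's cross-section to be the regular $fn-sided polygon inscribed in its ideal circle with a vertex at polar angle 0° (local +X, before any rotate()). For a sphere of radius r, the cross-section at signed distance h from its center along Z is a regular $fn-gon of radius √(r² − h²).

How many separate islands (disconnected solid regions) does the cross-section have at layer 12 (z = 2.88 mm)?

At z = 2.88 mm: the r=3.5 sphere contributes a regular 24-gon of circumradius √(3.5²−0.62²) = 3.445; the r=3.5 cylinder at (10, -1.5) contributes a regular 24-gon of circumradius 3.5; Subtracting the remaining from the first: starting from the r=3.5 sphere, the r=3.5 cylinder at (10, -1.5) misses the remaining region (no effect) — 1 connected region. Overall, the cross-section is a single solid region. Island count = 1.

1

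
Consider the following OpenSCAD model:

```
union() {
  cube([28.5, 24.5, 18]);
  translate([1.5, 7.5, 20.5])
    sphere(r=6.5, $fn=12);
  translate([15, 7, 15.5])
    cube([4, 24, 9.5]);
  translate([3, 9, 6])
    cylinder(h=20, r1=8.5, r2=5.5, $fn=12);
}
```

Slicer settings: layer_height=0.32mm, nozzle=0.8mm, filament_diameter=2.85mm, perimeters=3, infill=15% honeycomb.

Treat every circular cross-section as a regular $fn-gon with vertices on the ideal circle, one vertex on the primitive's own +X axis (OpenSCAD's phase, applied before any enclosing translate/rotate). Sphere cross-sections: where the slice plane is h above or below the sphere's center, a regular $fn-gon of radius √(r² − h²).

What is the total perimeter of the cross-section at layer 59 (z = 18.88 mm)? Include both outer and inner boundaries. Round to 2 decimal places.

100.33 mm

At z = 18.88 mm: the cube is not intersected at this z (z outside [0, 18]); the r=6.5 sphere at (1.5, 7.5) slices to a regular 12-gon of circumradius 6.295 (√(r²−h²) with h=1.62 from center) (perimeter = 2·12·6.295·sin(180°/12) = 39.10 mm); the 4×24 cube at (15, 7) contributes its full rectangle (perimeter 56.00 mm); the cone at (3, 9) contributes a regular 12-gon of circumradius 6.568 (interpolated between r1=8.5 and r2=5.5 at t=0.644) (perimeter = 2·12·6.568·sin(180°/12) = 40.80 mm); Merging all regions: the regions partially overlap (shared area 97.33 mm²), so the edge portions inside another operand are dropped and the merged outline is re-measured after clipping — boundary = 100.33 mm. Overall, the cross-section has 2 separate islands. Total boundary length (outer) = 100.33 mm.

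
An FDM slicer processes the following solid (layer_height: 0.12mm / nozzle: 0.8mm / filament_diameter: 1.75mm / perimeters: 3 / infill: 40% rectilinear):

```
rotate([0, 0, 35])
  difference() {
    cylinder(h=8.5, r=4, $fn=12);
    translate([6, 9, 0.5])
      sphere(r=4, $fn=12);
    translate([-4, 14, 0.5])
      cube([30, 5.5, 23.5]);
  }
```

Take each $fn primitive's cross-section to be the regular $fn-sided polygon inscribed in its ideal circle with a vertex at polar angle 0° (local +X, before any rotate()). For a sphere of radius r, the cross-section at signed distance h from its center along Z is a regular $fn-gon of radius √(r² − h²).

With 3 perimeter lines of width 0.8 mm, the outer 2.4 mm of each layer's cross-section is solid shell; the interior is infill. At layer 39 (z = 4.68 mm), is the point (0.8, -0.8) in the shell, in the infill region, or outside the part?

infill

At z = 4.68 mm: the r=4 cylinder contributes a regular 12-gon of circumradius 4; the sphere at (6, 9) is absent (|z−center|=4.180 > r=4); the 30×5.5 cube at (-4, 14) contributes its full rectangle; Taking the first minus the rest: starting from the r=4 cylinder, the 30×5.5 cube at (-4, 14) misses the remaining region (no effect) — 1 connected region; (whole slice rotated 35° about Z — lengths, areas and connectivity unchanged). Overall, the cross-section is a single solid region. Undo the 35° rotation: the query point maps to (0.196, -1.114) in the un-rotated model frame. The nearest boundary edge runs (2.00, -3.46)→(-0.00, -4.00); distance from the point to it = 2.74 mm. The point is inside the cross-section and 2.74 mm from the nearest boundary — more than the 2.4 mm shell width (3 × 0.8), so it's in the infill interior.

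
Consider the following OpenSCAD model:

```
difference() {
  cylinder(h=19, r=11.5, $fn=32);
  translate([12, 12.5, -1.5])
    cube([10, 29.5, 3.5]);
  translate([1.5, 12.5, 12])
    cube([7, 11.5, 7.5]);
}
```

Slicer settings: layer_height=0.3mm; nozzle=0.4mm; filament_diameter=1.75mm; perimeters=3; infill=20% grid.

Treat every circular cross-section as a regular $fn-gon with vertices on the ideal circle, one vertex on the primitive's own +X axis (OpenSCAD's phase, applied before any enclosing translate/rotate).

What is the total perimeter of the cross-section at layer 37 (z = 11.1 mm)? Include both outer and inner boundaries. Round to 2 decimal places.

At z = 11.1 mm: the r=11.5 cylinder gives a regular 32-gon of circumradius 11.5 (constant along its height) (perimeter = 2·32·11.500·sin(180°/32) = 72.14 mm); the cube at (12, 12.5) is absent (z outside [-1.5, 2]); the cube at (1.5, 12.5) is absent (z outside [12, 19.5]); Subtracting the remaining from the first: none of the subtracted shapes is present at this height, so the r=11.5 cylinder is unchanged — boundary = 72.14 mm. Overall, the cross-section is a single solid region. Total boundary length (outer) = 72.14 mm.

72.14 mm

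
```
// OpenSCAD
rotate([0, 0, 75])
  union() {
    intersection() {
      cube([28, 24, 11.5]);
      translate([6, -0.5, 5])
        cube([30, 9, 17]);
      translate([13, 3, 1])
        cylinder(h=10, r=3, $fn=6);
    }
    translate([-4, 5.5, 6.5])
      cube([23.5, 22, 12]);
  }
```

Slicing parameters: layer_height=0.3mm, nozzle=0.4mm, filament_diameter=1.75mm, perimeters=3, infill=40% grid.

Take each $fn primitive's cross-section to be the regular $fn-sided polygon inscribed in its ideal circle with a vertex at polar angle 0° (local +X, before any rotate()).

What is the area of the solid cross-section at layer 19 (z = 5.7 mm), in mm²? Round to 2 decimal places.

At z = 5.7 mm: the cube is present — its section is the full 28×24 rectangle (area 672.00 mm²); the 30×9 cube at (6, -0.5) contributes its full rectangle (area 270.00 mm²); the r=3 cylinder at (13, 3) contributes a regular 6-gon of circumradius 3 (area = (6/2)·3.000²·sin(360°/6) = 23.38 mm²); Keeping only the common overlap: the 30×9 cube at (6, -0.5) partially overlaps the 28×24 cube; clipping to the common part keeps 187.00 mm²; the r=3 cylinder at (13, 3) lies inside the running intersection, so the common part is the r=3 cylinder at (13, 3) itself — area = 23.38 mm²; the cube at (-4, 5.5) is absent (z outside [6.5, 18.5]); Taking the union: only the result so far is present, so the union is just that shape — area = 23.38 mm²; (rotated 75° about Z; rotation is an isometry so areas/perimeters/island counts are preserved). Overall, the cross-section is a single solid region. Net area = 23.38 mm².

23.38 mm²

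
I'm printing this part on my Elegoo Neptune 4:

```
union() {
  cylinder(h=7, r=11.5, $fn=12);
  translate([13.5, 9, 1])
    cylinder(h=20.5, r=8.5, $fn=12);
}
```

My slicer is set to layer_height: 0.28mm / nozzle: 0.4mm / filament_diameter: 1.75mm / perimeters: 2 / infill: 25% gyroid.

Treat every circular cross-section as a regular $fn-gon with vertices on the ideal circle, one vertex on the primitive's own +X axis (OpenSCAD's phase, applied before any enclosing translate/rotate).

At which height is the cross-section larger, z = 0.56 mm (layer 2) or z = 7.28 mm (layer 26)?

Layer 2 (z = 0.56): the r=11.5 cylinder gives a regular 12-gon of circumradius 11.5 (constant along its height) (area = (12/2)·11.500²·sin(360°/12) = 396.75 mm²); the cylinder at (13.5, 9) is absent (z outside [1, 21.5]); Combining (union): only the r=11.5 cylinder is present, so the union is just that shape — area = 396.75 mm². So its area = 396.75 mm². Layer 26 (z = 7.28): the cylinder is absent (z outside [0, 7]); the r=8.5 cylinder at (13.5, 9) contributes a regular 12-gon of circumradius 8.5 (area = (12/2)·8.500²·sin(360°/12) = 216.75 mm²); Taking the union: only the r=8.5 cylinder at (13.5, 9) is present, so the union is just that shape — area = 216.75 mm². So its area = 216.75 mm². Layer 2 is larger (396.75 vs 216.75 mm²).

layer 2 (z = 0.56 mm)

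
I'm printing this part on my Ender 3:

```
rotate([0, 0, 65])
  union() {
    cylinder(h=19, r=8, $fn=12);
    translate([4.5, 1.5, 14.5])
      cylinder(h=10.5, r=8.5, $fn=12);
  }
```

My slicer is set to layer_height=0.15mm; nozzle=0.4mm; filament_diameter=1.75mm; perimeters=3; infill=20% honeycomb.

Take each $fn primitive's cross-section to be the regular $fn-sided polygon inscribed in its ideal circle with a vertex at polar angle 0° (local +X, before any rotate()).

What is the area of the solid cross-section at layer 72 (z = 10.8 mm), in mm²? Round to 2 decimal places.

At z = 10.8 mm: the r=8 cylinder contributes a regular 12-gon of circumradius 8 (area = (12/2)·8.000²·sin(360°/12) = 192.00 mm²); the cylinder at (4.5, 1.5) does not reach this height (z outside [14.5, 25]); Combining (union): only the r=8 cylinder is present, so the union is just that shape — area = 192.00 mm²; (whole slice rotated 65° about Z — lengths, areas and connectivity unchanged). Overall, the cross-section is a single solid region. Net area = 192.00 mm².

192.00 mm²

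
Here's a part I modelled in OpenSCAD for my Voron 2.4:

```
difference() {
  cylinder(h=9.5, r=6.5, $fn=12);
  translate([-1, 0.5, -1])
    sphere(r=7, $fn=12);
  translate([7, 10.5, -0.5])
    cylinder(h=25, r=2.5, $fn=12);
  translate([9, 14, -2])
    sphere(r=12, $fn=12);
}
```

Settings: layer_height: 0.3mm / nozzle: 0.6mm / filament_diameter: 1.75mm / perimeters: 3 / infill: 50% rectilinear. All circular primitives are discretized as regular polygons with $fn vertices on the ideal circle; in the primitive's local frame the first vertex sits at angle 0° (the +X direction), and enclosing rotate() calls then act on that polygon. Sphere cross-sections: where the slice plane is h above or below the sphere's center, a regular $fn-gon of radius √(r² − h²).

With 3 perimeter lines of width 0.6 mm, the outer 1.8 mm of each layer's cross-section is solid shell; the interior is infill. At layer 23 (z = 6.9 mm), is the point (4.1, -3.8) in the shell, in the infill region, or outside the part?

shell

At z = 6.9 mm: the r=6.5 cylinder contributes a regular 12-gon of circumradius 6.5; the sphere at (-1, 0.5) does not reach this height (|z−center|=7.900 > r=7); the r=2.5 cylinder at (7, 10.5) contributes a regular 12-gon of circumradius 2.5; the sphere at (9, 14): section is a regular 12-gon, circumradius = √(r²−h²) = √(12²−8.9²) = 8.049; Subtracting the remaining from the first: starting from the r=6.5 cylinder, the r=2.5 cylinder at (7, 10.5) misses the remaining region (no effect); the r=12 sphere at (9, 14) misses the remaining region (no effect) — 1 connected region. Overall, the cross-section is a single solid region. The nearest boundary edge runs (5.63, -3.25)→(3.25, -5.63); distance from the point to it = 0.69 mm. The point is inside the cross-section, 0.69 mm from the nearest boundary — within the 1.8 mm shell band (3 × 0.6).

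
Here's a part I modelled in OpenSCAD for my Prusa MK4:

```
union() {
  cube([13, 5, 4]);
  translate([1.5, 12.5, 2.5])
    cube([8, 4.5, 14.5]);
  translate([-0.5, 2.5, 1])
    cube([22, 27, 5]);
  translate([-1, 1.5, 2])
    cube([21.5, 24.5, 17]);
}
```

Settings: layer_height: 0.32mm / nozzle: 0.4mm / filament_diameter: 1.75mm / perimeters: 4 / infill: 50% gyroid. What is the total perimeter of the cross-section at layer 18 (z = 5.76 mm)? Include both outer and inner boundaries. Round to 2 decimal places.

At z = 5.76 mm: the cube is not intersected at this z (z outside [0, 4]); the cube at (1.5, 12.5) is present — its section is the full 8×4.5 rectangle (perimeter 25.00 mm); the 22×27 cube at (-0.5, 2.5) contributes its full rectangle (perimeter 98.00 mm); the cube at (-1, 1.5) is present — its section is the full 21.5×24.5 rectangle (perimeter 92.00 mm); Merging all regions: the regions partially overlap (shared area 529.50 mm²), so the edge portions inside another operand are dropped and the merged outline is re-measured after clipping — boundary = 101.00 mm. Overall, the cross-section is a single solid region. Total boundary length (outer) = 101.00 mm.

101.00 mm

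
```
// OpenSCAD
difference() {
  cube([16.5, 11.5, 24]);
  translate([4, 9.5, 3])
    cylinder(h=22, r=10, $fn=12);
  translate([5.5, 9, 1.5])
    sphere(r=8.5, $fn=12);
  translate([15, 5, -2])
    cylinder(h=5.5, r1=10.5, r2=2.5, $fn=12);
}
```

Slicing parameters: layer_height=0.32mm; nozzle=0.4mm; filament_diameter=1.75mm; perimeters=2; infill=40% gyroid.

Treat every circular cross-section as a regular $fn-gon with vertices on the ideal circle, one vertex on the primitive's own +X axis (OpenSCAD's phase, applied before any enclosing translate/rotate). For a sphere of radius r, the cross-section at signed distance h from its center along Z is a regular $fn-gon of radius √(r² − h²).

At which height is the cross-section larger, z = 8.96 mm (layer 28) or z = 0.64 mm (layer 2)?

Layer 28 (z = 8.96): the cube (footprint 16.5×11.5) is included at this height (area 189.75 mm²); the r=10 cylinder at (4, 9.5) gives a regular 12-gon of circumradius 10 (constant along its height) (area = (12/2)·10.000²·sin(360°/12) = 300.00 mm²); the r=8.5 sphere at (5.5, 9) slices to a regular 12-gon of circumradius 4.074 (√(r²−h²) with h=7.46 from center) (area = (12/2)·4.074²·sin(360°/12) = 49.80 mm²); the cone at (15, 5) is absent (z outside [-2, 3.5]); After the difference (first − rest): starting from the 16.5×11.5 cube (189.75 mm²), the r=10 cylinder at (4, 9.5) partially overlaps it — only the 139.39 mm² overlap (of its 300.00 mm²) is removed, clipping the outline; the r=8.5 sphere at (5.5, 9) misses the remaining region (no effect) — area = 50.36 mm². So its area = 50.36 mm². Layer 2 (z = 0.64): the cube (footprint 16.5×11.5) is included at this height (area 189.75 mm²); the cylinder at (4, 9.5) does not reach this height (z outside [3, 25]); the sphere at (5.5, 9): section is a regular 12-gon, circumradius = √(r²−h²) = √(8.5²−0.86²) = 8.456 (area = (12/2)·8.456²·sin(360°/12) = 214.53 mm²); the cone at (15, 5) contributes a regular 12-gon of circumradius 6.660 (interpolated between r1=10.5 and r2=2.5 at t=0.480) (area = (12/2)·6.660²·sin(360°/12) = 133.07 mm²); Subtracting the remaining from the first: starting from the 16.5×11.5 cube (189.75 mm²), the r=8.5 sphere at (5.5, 9) partially overlaps it — only the 129.55 mm² overlap (of its 214.53 mm²) is removed, clipping the outline; the cone at (15, 5) partially overlaps it — only the 47.02 mm² overlap (of its 133.07 mm²) is removed, clipping the outline — area = 13.18 mm². So its area = 13.18 mm². Layer 28 is larger (50.36 vs 13.18 mm²).

layer 28 (z = 8.96 mm)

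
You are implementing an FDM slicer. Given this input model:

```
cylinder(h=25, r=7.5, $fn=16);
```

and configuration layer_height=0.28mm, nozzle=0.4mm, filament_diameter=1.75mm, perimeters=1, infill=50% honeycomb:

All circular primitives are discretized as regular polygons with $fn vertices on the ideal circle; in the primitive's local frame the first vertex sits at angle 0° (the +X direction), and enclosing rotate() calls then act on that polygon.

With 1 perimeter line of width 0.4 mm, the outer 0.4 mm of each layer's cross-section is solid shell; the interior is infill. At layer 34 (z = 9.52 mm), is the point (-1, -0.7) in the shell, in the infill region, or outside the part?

infill

At z = 9.52 mm: the r=7.5 cylinder gives a regular 16-gon of circumradius 7.5 (constant along its height). Overall, the cross-section is a single solid region. The nearest boundary edge runs (-6.93, -2.87)→(-5.30, -5.30); distance from the point to it = 6.14 mm. The point is inside the cross-section and 6.14 mm from the nearest boundary — more than the 0.4 mm shell width (1 × 0.4), so it's in the infill interior.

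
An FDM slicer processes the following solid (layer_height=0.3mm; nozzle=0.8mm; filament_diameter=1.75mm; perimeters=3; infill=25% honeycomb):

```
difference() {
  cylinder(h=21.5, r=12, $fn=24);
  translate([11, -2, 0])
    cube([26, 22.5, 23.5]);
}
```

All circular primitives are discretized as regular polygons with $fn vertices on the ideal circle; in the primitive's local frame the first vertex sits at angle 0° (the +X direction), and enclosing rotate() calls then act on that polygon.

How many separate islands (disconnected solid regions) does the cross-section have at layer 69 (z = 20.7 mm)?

At z = 20.7 mm: the r=12 cylinder contributes a regular 24-gon of circumradius 12; the cube at (11, -2) (footprint 26×22.5) is included at this height; Taking the first minus the rest: starting from the r=12 cylinder, the 26×22.5 cube at (11, -2) partially overlaps it — only the 4.63 mm² overlap (of its 585.00 mm²) is removed, clipping the outline — 1 connected region. Overall, the cross-section is a single solid region. Island count = 1.

1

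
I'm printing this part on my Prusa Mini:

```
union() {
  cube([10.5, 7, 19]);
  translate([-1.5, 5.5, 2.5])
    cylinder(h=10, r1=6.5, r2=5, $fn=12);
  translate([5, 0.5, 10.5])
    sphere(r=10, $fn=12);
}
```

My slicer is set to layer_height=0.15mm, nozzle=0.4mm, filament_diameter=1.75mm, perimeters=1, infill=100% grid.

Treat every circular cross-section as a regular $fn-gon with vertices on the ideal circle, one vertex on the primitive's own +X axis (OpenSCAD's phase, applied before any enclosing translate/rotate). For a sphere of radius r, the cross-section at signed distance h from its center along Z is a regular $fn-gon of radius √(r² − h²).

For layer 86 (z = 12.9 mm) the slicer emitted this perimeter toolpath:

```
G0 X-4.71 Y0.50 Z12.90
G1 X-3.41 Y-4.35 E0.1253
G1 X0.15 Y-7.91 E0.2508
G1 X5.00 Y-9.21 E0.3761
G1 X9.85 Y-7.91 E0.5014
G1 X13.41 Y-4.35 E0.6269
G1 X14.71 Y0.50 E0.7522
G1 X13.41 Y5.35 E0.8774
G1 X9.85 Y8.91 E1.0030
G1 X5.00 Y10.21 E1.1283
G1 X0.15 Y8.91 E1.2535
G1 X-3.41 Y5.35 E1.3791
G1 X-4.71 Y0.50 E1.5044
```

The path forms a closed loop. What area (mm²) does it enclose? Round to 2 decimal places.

Apply the shoelace formula to the sequence of (X, Y) vertices; enclosed area = 282.79 mm².

282.79 mm²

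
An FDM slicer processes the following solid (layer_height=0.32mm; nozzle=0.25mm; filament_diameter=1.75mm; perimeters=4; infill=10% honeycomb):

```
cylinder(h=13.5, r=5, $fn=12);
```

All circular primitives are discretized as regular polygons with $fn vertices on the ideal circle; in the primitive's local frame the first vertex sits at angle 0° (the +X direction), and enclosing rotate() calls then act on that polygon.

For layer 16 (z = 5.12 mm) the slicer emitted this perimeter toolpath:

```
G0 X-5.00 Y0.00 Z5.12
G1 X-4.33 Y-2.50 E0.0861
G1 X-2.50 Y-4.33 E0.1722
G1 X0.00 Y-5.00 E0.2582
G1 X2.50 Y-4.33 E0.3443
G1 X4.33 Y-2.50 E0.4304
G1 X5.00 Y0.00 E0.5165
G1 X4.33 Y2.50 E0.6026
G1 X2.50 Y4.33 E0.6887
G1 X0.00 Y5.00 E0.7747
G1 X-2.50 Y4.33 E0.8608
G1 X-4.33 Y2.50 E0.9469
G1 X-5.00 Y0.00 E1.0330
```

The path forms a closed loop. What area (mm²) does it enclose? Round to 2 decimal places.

Apply the shoelace formula to the sequence of (X, Y) vertices; enclosed area = 75.00 mm².

75.00 mm²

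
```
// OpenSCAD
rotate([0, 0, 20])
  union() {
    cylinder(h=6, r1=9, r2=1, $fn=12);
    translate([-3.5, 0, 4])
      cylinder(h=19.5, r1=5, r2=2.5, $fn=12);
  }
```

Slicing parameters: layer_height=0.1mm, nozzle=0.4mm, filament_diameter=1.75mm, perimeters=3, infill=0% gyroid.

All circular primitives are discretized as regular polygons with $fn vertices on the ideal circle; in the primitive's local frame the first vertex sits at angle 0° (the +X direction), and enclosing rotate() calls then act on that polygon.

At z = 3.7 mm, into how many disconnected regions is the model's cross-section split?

At z = 3.7 mm: the cone contributes a regular 12-gon of circumradius 4.067 (interpolated between r1=9 and r2=1 at t=0.617); the cone at (-3.5, 0) does not reach this height (z outside [4, 23.5]); Combining (union): only the cone is present, so the union is just that shape — 1 connected region; (rotated 20° about Z; rotation is an isometry so areas/perimeters/island counts are preserved). The result has 1 disconnected region.

1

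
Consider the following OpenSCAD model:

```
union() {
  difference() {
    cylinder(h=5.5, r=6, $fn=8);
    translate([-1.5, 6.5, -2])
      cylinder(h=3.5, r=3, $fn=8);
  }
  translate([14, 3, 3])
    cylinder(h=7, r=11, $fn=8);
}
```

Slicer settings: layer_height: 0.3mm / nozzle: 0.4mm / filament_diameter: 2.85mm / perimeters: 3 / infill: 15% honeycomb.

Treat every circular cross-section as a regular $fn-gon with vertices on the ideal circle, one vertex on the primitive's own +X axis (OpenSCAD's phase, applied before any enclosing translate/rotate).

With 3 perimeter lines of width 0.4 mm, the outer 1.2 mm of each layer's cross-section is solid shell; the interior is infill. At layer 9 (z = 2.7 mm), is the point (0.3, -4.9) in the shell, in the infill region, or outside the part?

At z = 2.7 mm: the cylinder: section is a regular 8-gon, circumradius r=6; the cylinder at (-1.5, 6.5) does not reach this height (z outside [-2, 1.5]); Taking the first minus the rest: none of the subtracted shapes is present at this height, so the r=6 cylinder is unchanged — 1 connected region; the cylinder at (14, 3) is not intersected at this z (z outside [3, 10]); Taking the union: only that combined region is present, so the union is just that shape — 1 connected region. Overall, the cross-section is a single solid region. The nearest boundary edge runs (-0.00, -6.00)→(4.24, -4.24); distance from the point to it = 0.90 mm. The point is inside the cross-section, 0.90 mm from the nearest boundary — within the 1.2 mm shell band (3 × 0.4).

shell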